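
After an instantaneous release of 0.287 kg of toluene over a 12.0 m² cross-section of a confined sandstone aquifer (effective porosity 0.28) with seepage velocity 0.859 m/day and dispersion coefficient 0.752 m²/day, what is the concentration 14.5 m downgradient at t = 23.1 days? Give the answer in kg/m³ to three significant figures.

For an instantaneous plane source, C(x,t) = M/(n_e·A·√(4πDt)) · exp(−(x−vt)²/(4Dt)), with n_e·A the pore (flow) area.
Plume center vt = 0.859 × 23.1 = 19.8429 m, so the well at 14.5 m is 5.3429 m upgradient of the peak.
√(4πDt) = 14.77 m, giving peak height M/(n_e·A·√(4πDt)) = 0.287/(0.28 × 12.0 × 14.77) = 0.005783 kg/m³.
(x−vt)²/(4Dt) = (-5.3429)²/(4 × 0.752 × 23.1) = 0.4108; exp(−0.4108) = 0.6631.
C = 0.005783 × 0.6631 = 0.00383 kg/m³.

0.00383 kg/m³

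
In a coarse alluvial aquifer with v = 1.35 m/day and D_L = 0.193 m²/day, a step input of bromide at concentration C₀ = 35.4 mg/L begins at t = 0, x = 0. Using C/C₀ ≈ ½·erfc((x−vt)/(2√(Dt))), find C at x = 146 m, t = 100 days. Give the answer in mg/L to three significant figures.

For a continuous step input, C/C₀ ≈ ½·erfc((x−vt)/(2√(Dt))).
vt = 1.35 × 100 = 135 m and 2√(Dt) = 2√(0.193 × 100) = 8.786 m.
Argument (x−vt)/(2√(Dt)) = (146 − 135)/8.786 = 1.252; ½·erfc(1.252) = 0.03831.
C = 35.4 × 0.03831 = 1.36 mg/L.

1.36 mg/L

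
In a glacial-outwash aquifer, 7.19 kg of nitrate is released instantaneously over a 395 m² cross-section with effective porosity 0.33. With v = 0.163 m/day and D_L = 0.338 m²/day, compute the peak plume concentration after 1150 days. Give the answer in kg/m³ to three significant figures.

0.000789 kg/m³

The peak of an instantaneous 1D plume sits at x = vt; there the Gaussian factor is 1 and C_max = M/(n_e·A·√(4πDt)), where n_e·A is the pore area the mass is dissolved in.
√(4πDt) = √(4π × 0.338 × 1150) = 69.89 m, so C_max = 7.19/(0.33 × 395 × 69.89) = 0.000789 kg/m³.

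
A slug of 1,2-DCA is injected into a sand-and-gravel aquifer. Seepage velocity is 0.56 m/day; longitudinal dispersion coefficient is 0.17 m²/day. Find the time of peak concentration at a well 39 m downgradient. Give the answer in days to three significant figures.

For the 1D instantaneous-source solution, setting ∂C/∂t = 0 at fixed x gives v²t² + 2Dt − x² = 0, so t = (√(D² + v²x²) − D)/v².
√(D² + v²x²) = √(0.17² + 0.56² × 39²) = 21.84; v² = 0.3136.
t = (21.84 − 0.17)/0.3136 = 69.1 days (vs. the pure-advection estimate x/v = 69.6 d).

69.1 days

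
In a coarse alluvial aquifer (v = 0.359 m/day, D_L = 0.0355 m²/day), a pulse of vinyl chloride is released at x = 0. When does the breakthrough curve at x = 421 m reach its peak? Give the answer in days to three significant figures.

For the 1D instantaneous-source solution, setting ∂C/∂t = 0 at fixed x gives v²t² + 2Dt − x² = 0, so t = (√(D² + v²x²) − D)/v².
√(D² + v²x²) = √(0.0355² + 0.359² × 421²) = 151.1; v² = 0.128881.
t = (151.1 − 0.0355)/0.128881 = 1170 days (vs. the pure-advection estimate x/v = 1170 d).

1170 days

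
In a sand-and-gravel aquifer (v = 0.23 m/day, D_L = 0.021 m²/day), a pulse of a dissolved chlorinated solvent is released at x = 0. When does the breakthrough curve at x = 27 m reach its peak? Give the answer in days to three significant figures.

117 days

For the 1D instantaneous-source solution, setting ∂C/∂t = 0 at fixed x gives v²t² + 2Dt − x² = 0, so t = (√(D² + v²x²) − D)/v².
√(D² + v²x²) = √(0.021² + 0.23² × 27²) = 6.210; v² = 0.0529.
t = (6.210 − 0.021)/0.0529 = 117 days (vs. the pure-advection estimate x/v = 117 d).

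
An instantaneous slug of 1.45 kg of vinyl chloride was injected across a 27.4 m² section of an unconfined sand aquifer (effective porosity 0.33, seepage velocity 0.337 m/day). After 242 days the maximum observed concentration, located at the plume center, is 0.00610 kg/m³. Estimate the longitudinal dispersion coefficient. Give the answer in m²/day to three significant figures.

0.227 m²/day

At the plume center C_max = M/(n_e·A·√(4πDt)), so D = M²/(4πt·(n_e·A·C_max)²).
n_e·A·C_max = 0.33 × 27.4 × 0.00610 = 0.05516 kg/m.
D = 1.45²/(4π × 242 × 0.05516²) = 0.227 m²/day.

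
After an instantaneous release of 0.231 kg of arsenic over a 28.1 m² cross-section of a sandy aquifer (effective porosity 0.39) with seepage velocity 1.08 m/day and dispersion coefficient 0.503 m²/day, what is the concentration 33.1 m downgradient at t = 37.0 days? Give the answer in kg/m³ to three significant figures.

0.000733 kg/m³

For an instantaneous plane source, C(x,t) = M/(n_e·A·√(4πDt)) · exp(−(x−vt)²/(4Dt)), with n_e·A the pore (flow) area.
Plume center vt = 1.08 × 37.0 = 39.96 m, so the well at 33.1 m is 6.86 m upgradient of the peak.
√(4πDt) = 15.29 m, giving peak height M/(n_e·A·√(4πDt)) = 0.231/(0.39 × 28.1 × 15.29) = 0.001379 kg/m³.
(x−vt)²/(4Dt) = (-6.86)²/(4 × 0.503 × 37.0) = 0.6321; exp(−0.6321) = 0.5315.
C = 0.001379 × 0.5315 = 0.000733 kg/m³.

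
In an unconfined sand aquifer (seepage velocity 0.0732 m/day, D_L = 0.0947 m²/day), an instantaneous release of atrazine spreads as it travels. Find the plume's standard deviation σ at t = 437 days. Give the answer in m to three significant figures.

9.10 m

Dispersive spreading gives a Gaussian with σ² = 2Dt; advection only shifts the center.
σ = √(2 × 0.0947 × 437) = 9.10 m.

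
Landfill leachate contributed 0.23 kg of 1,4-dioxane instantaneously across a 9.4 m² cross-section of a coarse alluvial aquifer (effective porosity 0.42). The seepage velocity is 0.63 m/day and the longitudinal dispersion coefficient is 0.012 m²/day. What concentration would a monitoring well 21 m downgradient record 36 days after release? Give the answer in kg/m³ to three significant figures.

0.00488 kg/m³

For an instantaneous plane source, C(x,t) = M/(n_e·A·√(4πDt)) · exp(−(x−vt)²/(4Dt)), with n_e·A the pore (flow) area.
Plume center vt = 0.63 × 36 = 22.68 m, so the well at 21 m is 1.68 m upgradient of the peak.
√(4πDt) = 2.330 m, giving peak height M/(n_e·A·√(4πDt)) = 0.23/(0.42 × 9.4 × 2.330) = 0.02500 kg/m³.
(x−vt)²/(4Dt) = (-1.68)²/(4 × 0.012 × 36) = 1.633; exp(−1.633) = 0.1953.
C = 0.02500 × 0.1953 = 0.00488 kg/m³.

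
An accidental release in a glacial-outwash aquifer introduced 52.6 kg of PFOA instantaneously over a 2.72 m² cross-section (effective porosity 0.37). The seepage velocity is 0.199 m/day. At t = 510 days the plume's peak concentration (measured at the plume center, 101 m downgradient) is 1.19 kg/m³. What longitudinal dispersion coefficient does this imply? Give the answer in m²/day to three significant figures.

At the plume center C_max = M/(n_e·A·√(4πDt)), so D = M²/(4πt·(n_e·A·C_max)²).
n_e·A·C_max = 0.37 × 2.72 × 1.19 = 1.198 kg/m.
D = 52.6²/(4π × 510 × 1.198²) = 0.301 m²/day.

0.301 m²/day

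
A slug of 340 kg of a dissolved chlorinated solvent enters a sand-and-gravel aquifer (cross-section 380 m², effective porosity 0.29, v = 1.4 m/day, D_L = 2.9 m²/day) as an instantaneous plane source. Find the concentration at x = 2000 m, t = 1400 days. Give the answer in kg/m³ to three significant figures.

For an instantaneous plane source, C(x,t) = M/(n_e·A·√(4πDt)) · exp(−(x−vt)²/(4Dt)), with n_e·A the pore (flow) area.
Plume center vt = 1.4 × 1400 = 1960 m, so the well at 2000 m is 40 m downgradient of the peak.
√(4πDt) = 225.9 m, giving peak height M/(n_e·A·√(4πDt)) = 340/(0.29 × 380 × 225.9) = 0.01366 kg/m³.
(x−vt)²/(4Dt) = (40)²/(4 × 2.9 × 1400) = 0.09852; exp(−0.09852) = 0.9062.
C = 0.01366 × 0.9062 = 0.0124 kg/m³.

0.0124 kg/m³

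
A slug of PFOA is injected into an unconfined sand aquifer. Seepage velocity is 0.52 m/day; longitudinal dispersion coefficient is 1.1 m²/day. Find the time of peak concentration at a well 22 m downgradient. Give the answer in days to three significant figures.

38.4 days

For the 1D instantaneous-source solution, setting ∂C/∂t = 0 at fixed x gives v²t² + 2Dt − x² = 0, so t = (√(D² + v²x²) − D)/v².
√(D² + v²x²) = √(1.1² + 0.52² × 22²) = 11.49; v² = 0.2704.
t = (11.49 − 1.1)/0.2704 = 38.4 days (vs. the pure-advection estimate x/v = 42.3 d).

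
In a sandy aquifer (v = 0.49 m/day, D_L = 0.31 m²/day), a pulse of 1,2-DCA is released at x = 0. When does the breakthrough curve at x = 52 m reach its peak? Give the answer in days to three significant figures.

For the 1D instantaneous-source solution, setting ∂C/∂t = 0 at fixed x gives v²t² + 2Dt − x² = 0, so t = (√(D² + v²x²) − D)/v².
√(D² + v²x²) = √(0.31² + 0.49² × 52²) = 25.48; v² = 0.2401.
t = (25.48 − 0.31)/0.2401 = 105 days (vs. the pure-advection estimate x/v = 106 d).

105 days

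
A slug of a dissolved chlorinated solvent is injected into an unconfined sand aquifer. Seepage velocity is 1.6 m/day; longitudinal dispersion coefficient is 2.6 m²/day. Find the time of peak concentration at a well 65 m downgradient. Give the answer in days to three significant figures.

39.6 days

For the 1D instantaneous-source solution, setting ∂C/∂t = 0 at fixed x gives v²t² + 2Dt − x² = 0, so t = (√(D² + v²x²) − D)/v².
√(D² + v²x²) = √(2.6² + 1.6² × 65²) = 104.0; v² = 2.56.
t = (104.0 − 2.6)/2.56 = 39.6 days (vs. the pure-advection estimate x/v = 40.6 d).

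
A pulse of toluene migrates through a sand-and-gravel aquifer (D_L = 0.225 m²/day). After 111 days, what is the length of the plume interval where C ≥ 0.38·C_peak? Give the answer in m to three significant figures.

19.7 m

The plume is Gaussian with σ = √(2Dt) = √(2 × 0.225 × 111) = 7.068 m.
C/C_peak = exp(−Δx²/(2σ²)) = 0.38 ⇒ Δx = σ·√(−2 ln 0.38) = 7.068 × 1.391 = 9.832 m.
Width = 2Δx = 19.7 m.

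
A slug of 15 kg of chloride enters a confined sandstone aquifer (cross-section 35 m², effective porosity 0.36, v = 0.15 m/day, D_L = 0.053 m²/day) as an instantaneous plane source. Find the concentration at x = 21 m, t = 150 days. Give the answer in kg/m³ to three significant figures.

For an instantaneous plane source, C(x,t) = M/(n_e·A·√(4πDt)) · exp(−(x−vt)²/(4Dt)), with n_e·A the pore (flow) area.
Plume center vt = 0.15 × 150 = 22.5 m, so the well at 21 m is 1.5 m upgradient of the peak.
√(4πDt) = 9.995 m, giving peak height M/(n_e·A·√(4πDt)) = 15/(0.36 × 35 × 9.995) = 0.1191 kg/m³.
(x−vt)²/(4Dt) = (-1.5)²/(4 × 0.053 × 150) = 0.07075; exp(−0.07075) = 0.9317.
C = 0.1191 × 0.9317 = 0.111 kg/m³.

0.111 kg/m³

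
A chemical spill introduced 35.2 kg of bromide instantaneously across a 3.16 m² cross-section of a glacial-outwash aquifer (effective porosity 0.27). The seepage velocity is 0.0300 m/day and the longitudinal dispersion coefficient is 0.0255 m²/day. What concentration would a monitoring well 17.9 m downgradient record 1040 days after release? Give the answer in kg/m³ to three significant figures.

0.426 kg/m³

For an instantaneous plane source, C(x,t) = M/(n_e·A·√(4πDt)) · exp(−(x−vt)²/(4Dt)), with n_e·A the pore (flow) area.
Plume center vt = 0.0300 × 1040 = 31.2 m, so the well at 17.9 m is 13.3 m upgradient of the peak.
√(4πDt) = 18.26 m, giving peak height M/(n_e·A·√(4πDt)) = 35.2/(0.27 × 3.16 × 18.26) = 2.259 kg/m³.
(x−vt)²/(4Dt) = (-13.3)²/(4 × 0.0255 × 1040) = 1.668; exp(−1.668) = 0.1886.
C = 2.259 × 0.1886 = 0.426 kg/m³.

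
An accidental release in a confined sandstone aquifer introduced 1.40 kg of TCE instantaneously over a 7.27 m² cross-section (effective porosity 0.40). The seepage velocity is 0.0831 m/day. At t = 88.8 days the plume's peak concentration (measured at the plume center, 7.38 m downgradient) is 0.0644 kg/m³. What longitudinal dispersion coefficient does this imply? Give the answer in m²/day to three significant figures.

0.0501 m²/day

At the plume center C_max = M/(n_e·A·√(4πDt)), so D = M²/(4πt·(n_e·A·C_max)²).
n_e·A·C_max = 0.40 × 7.27 × 0.0644 = 0.1873 kg/m.
D = 1.40²/(4π × 88.8 × 0.1873²) = 0.0501 m²/day.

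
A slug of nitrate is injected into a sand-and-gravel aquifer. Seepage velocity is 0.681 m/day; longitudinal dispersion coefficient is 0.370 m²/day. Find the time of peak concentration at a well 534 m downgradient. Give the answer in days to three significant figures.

For the 1D instantaneous-source solution, setting ∂C/∂t = 0 at fixed x gives v²t² + 2Dt − x² = 0, so t = (√(D² + v²x²) − D)/v².
√(D² + v²x²) = √(0.370² + 0.681² × 534²) = 363.7; v² = 0.463761.
t = (363.7 − 0.370)/0.463761 = 783 days (vs. the pure-advection estimate x/v = 784 d).

783 days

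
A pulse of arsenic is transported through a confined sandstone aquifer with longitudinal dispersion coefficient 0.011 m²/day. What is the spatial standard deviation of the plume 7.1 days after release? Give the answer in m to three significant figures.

0.395 m

Dispersive spreading gives a Gaussian with σ² = 2Dt; advection only shifts the center.
σ = √(2 × 0.011 × 7.1) = 0.395 m.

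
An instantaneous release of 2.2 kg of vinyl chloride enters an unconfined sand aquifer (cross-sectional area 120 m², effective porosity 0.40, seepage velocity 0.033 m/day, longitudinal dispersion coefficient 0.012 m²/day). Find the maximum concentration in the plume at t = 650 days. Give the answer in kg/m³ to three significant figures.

The peak of an instantaneous 1D plume sits at x = vt; there the Gaussian factor is 1 and C_max = M/(n_e·A·√(4πDt)), where n_e·A is the pore area the mass is dissolved in.
√(4πDt) = √(4π × 0.012 × 650) = 9.900 m, so C_max = 2.2/(0.40 × 120 × 9.900) = 0.00463 kg/m³.

0.00463 kg/m³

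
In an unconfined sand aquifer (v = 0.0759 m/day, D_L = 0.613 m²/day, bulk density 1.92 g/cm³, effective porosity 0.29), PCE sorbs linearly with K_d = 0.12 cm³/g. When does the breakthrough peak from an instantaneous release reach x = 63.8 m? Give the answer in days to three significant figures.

1330 days

Retardation factor R = 1 + ρ_b·K_d/n = 1 + 1.92 × 0.12/0.29 = 1.794.
Sorption retards both mechanisms: v_R = v/R = 0.04231 m/day, D_R = D/R = 0.3417 m²/day.
Peak time from v_R²t² + 2D_R t − x² = 0: t = (√(D_R² + v_R²x²) − D_R)/v_R².
√(D_R² + v_R²x²) = √(0.3417² + 0.04231² × 63.8²) = 2.721; v_R² = 0.001790.
t = (2.721 − 0.3417)/0.001790 = 1330 days.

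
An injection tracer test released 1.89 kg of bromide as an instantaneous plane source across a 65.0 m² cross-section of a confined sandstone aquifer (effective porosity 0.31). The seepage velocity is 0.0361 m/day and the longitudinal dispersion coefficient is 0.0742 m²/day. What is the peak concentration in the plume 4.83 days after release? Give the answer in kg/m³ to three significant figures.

The peak of an instantaneous 1D plume sits at x = vt; there the Gaussian factor is 1 and C_max = M/(n_e·A·√(4πDt)), where n_e·A is the pore area the mass is dissolved in.
√(4πDt) = √(4π × 0.0742 × 4.83) = 2.122 m, so C_max = 1.89/(0.31 × 65.0 × 2.122) = 0.0442 kg/m³.

0.0442 kg/m³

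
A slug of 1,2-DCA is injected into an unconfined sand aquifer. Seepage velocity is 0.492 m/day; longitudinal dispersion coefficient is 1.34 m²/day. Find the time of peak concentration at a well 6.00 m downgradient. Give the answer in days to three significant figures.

7.86 days

For the 1D instantaneous-source solution, setting ∂C/∂t = 0 at fixed x gives v²t² + 2Dt − x² = 0, so t = (√(D² + v²x²) − D)/v².
√(D² + v²x²) = √(1.34² + 0.492² × 6.00²) = 3.242; v² = 0.242064.
t = (3.242 − 1.34)/0.242064 = 7.86 days (vs. the pure-advection estimate x/v = 12.2 d).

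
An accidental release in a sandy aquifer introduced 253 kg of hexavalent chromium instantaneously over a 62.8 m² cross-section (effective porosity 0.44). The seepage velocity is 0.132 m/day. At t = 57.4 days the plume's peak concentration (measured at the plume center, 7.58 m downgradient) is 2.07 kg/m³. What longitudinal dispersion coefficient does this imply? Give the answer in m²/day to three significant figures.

At the plume center C_max = M/(n_e·A·√(4πDt)), so D = M²/(4πt·(n_e·A·C_max)²).
n_e·A·C_max = 0.44 × 62.8 × 2.07 = 57.20 kg/m.
D = 253²/(4π × 57.4 × 57.20²) = 0.0271 m²/day.

0.0271 m²/day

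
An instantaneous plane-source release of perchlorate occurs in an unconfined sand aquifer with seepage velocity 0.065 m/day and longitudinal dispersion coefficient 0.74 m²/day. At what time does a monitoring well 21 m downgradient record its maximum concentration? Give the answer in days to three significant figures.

192 days

For the 1D instantaneous-source solution, setting ∂C/∂t = 0 at fixed x gives v²t² + 2Dt − x² = 0, so t = (√(D² + v²x²) − D)/v².
√(D² + v²x²) = √(0.74² + 0.065² × 21²) = 1.553; v² = 0.004225.
t = (1.553 − 0.74)/0.004225 = 192 days (vs. the pure-advection estimate x/v = 323 d).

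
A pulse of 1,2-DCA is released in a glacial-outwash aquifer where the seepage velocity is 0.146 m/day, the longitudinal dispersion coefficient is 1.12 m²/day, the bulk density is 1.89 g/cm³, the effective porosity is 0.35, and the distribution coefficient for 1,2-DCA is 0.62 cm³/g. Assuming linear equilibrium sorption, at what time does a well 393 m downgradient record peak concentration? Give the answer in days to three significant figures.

Retardation factor R = 1 + ρ_b·K_d/n = 1 + 1.89 × 0.62/0.35 = 4.348.
Sorption retards both mechanisms: v_R = v/R = 0.03358 m/day, D_R = D/R = 0.2576 m²/day.
Peak time from v_R²t² + 2D_R t − x² = 0: t = (√(D_R² + v_R²x²) − D_R)/v_R².
√(D_R² + v_R²x²) = √(0.2576² + 0.03358² × 393²) = 13.20; v_R² = 0.001128.
t = (13.20 − 0.2576)/0.001128 = 11500 days.

11500 days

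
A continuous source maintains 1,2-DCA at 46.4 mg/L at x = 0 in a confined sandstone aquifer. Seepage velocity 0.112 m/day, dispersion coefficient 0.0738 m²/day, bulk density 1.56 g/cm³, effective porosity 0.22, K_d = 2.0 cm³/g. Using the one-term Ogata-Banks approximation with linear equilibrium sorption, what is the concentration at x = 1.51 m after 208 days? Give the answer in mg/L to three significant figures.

23.5 mg/L

Retardation factor R = 1 + ρ_b·K_d/n = 1 + 1.56 × 2.0/0.22 = 15.18.
Sorption retards both mechanisms: v_R = v/R = 0.007378 m/day, D_R = D/R = 0.004862 m²/day.
v_R·t = 0.007378 × 208 = 1.534624 m; 2√(D_R t) = 2.011 m; argument = (1.51 − 1.534624)/2.011 = -0.01224.
C = C₀ × ½·erfc(-0.01224) = 46.4 × 0.5069 = 23.5 mg/L.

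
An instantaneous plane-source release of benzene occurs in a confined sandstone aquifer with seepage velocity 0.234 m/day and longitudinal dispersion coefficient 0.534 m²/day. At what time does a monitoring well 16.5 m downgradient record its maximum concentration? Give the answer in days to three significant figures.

For the 1D instantaneous-source solution, setting ∂C/∂t = 0 at fixed x gives v²t² + 2Dt − x² = 0, so t = (√(D² + v²x²) − D)/v².
√(D² + v²x²) = √(0.534² + 0.234² × 16.5²) = 3.898; v² = 0.054756.
t = (3.898 − 0.534)/0.054756 = 61.4 days (vs. the pure-advection estimate x/v = 70.5 d).

61.4 days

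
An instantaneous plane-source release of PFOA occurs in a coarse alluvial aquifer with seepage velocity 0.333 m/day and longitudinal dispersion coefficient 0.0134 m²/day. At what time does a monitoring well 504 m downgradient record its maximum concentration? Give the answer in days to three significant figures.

For the 1D instantaneous-source solution, setting ∂C/∂t = 0 at fixed x gives v²t² + 2Dt − x² = 0, so t = (√(D² + v²x²) − D)/v².
√(D² + v²x²) = √(0.0134² + 0.333² × 504²) = 167.8; v² = 0.110889.
t = (167.8 − 0.0134)/0.110889 = 1510 days (vs. the pure-advection estimate x/v = 1510 d).

1510 days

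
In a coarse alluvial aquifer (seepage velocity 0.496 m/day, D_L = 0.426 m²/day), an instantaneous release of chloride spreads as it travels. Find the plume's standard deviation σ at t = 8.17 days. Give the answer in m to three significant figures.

Dispersive spreading gives a Gaussian with σ² = 2Dt; advection only shifts the center.
σ = √(2 × 0.426 × 8.17) = 2.64 m.

2.64 m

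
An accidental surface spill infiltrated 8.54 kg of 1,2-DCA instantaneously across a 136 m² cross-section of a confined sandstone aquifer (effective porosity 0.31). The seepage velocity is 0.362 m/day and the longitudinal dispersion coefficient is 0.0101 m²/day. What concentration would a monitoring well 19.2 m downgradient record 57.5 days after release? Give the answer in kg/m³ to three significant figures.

0.0244 kg/m³

For an instantaneous plane source, C(x,t) = M/(n_e·A·√(4πDt)) · exp(−(x−vt)²/(4Dt)), with n_e·A the pore (flow) area.
Plume center vt = 0.362 × 57.5 = 20.815 m, so the well at 19.2 m is 1.615 m upgradient of the peak.
√(4πDt) = 2.701 m, giving peak height M/(n_e·A·√(4πDt)) = 8.54/(0.31 × 136 × 2.701) = 0.07500 kg/m³.
(x−vt)²/(4Dt) = (-1.615)²/(4 × 0.0101 × 57.5) = 1.123; exp(−1.123) = 0.3253.
C = 0.07500 × 0.3253 = 0.0244 kg/m³.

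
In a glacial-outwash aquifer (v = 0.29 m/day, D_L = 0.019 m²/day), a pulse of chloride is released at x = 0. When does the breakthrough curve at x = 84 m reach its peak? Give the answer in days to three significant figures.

289 days

For the 1D instantaneous-source solution, setting ∂C/∂t = 0 at fixed x gives v²t² + 2Dt − x² = 0, so t = (√(D² + v²x²) − D)/v².
√(D² + v²x²) = √(0.019² + 0.29² × 84²) = 24.36; v² = 0.0841.
t = (24.36 − 0.019)/0.0841 = 289 days (vs. the pure-advection estimate x/v = 290 d).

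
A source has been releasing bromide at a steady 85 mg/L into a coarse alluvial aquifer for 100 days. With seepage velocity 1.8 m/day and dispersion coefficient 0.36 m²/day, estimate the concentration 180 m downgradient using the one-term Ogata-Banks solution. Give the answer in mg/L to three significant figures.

42.5 mg/L

For a continuous step input, C/C₀ ≈ ½·erfc((x−vt)/(2√(Dt))).
vt = 1.8 × 100 = 180 m and 2√(Dt) = 2√(0.36 × 100) = 12.00 m.
Argument (x−vt)/(2√(Dt)) = (180 − 180)/12.00 = 0; ½·erfc(0) = 0.5000.
C = 85 × 0.5000 = 42.5 mg/L.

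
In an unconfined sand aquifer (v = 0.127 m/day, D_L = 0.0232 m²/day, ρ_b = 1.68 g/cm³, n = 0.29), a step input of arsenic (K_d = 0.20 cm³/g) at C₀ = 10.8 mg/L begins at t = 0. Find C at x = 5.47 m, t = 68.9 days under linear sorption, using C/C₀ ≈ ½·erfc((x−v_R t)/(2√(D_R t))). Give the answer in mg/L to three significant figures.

1.32 mg/L

Retardation factor R = 1 + ρ_b·K_d/n = 1 + 1.68 × 0.20/0.29 = 2.159.
Sorption retards both mechanisms: v_R = v/R = 0.05882 m/day, D_R = D/R = 0.01075 m²/day.
v_R·t = 0.05882 × 68.9 = 4.052698 m; 2√(D_R t) = 1.721 m; argument = (5.47 − 4.052698)/1.721 = 0.8235.
C = C₀ × ½·erfc(0.8235) = 10.8 × 0.1221 = 1.32 mg/L.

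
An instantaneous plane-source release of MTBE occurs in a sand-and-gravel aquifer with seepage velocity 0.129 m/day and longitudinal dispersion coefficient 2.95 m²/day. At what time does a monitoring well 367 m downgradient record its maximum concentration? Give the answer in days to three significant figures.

For the 1D instantaneous-source solution, setting ∂C/∂t = 0 at fixed x gives v²t² + 2Dt − x² = 0, so t = (√(D² + v²x²) − D)/v².
√(D² + v²x²) = √(2.95² + 0.129² × 367²) = 47.43; v² = 0.016641.
t = (47.43 − 2.95)/0.016641 = 2670 days (vs. the pure-advection estimate x/v = 2840 d).

2670 days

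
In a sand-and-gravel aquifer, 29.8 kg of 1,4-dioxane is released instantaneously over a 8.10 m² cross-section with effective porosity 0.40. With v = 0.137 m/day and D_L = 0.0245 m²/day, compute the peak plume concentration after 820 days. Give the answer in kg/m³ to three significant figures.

The peak of an instantaneous 1D plume sits at x = vt; there the Gaussian factor is 1 and C_max = M/(n_e·A·√(4πDt)), where n_e·A is the pore area the mass is dissolved in.
√(4πDt) = √(4π × 0.0245 × 820) = 15.89 m, so C_max = 29.8/(0.40 × 8.10 × 15.89) = 0.579 kg/m³.

0.579 kg/m³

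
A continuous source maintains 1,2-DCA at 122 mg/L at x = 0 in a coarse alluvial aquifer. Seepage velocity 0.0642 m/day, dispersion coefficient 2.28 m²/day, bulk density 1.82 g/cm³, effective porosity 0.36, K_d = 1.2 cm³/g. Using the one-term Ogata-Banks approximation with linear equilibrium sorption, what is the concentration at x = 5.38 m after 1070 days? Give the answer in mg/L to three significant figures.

Retardation factor R = 1 + ρ_b·K_d/n = 1 + 1.82 × 1.2/0.36 = 7.067.
Sorption retards both mechanisms: v_R = v/R = 0.009084 m/day, D_R = D/R = 0.3226 m²/day.
v_R·t = 0.009084 × 1070 = 9.71988 m; 2√(D_R t) = 37.16 m; argument = (5.38 − 9.71988)/37.16 = -0.1168.
C = C₀ × ½·erfc(-0.1168) = 122 × 0.5656 = 69.0 mg/L.

69.0 mg/L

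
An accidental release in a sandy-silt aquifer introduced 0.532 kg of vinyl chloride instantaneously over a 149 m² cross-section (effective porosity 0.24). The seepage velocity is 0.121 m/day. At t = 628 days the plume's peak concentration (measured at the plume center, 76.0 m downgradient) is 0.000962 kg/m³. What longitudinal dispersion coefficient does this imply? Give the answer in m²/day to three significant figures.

At the plume center C_max = M/(n_e·A·√(4πDt)), so D = M²/(4πt·(n_e·A·C_max)²).
n_e·A·C_max = 0.24 × 149 × 0.000962 = 0.03440 kg/m.
D = 0.532²/(4π × 628 × 0.03440²) = 0.0303 m²/day.

0.0303 m²/day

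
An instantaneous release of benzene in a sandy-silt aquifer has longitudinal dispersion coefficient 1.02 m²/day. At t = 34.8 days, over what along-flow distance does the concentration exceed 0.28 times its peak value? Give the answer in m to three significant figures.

26.9 m

The plume is Gaussian with σ = √(2Dt) = √(2 × 1.02 × 34.8) = 8.426 m.
C/C_peak = exp(−Δx²/(2σ²)) = 0.28 ⇒ Δx = σ·√(−2 ln 0.28) = 8.426 × 1.596 = 13.45 m.
Width = 2Δx = 26.9 m.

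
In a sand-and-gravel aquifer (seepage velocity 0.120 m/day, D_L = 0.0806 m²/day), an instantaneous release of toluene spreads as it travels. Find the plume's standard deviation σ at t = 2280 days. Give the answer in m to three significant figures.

19.2 m

Dispersive spreading gives a Gaussian with σ² = 2Dt; advection only shifts the center.
σ = √(2 × 0.0806 × 2280) = 19.2 m.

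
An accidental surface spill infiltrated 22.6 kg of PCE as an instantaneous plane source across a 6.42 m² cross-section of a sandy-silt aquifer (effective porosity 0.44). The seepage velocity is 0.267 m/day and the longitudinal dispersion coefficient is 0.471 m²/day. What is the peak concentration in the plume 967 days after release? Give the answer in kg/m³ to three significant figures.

The peak of an instantaneous 1D plume sits at x = vt; there the Gaussian factor is 1 and C_max = M/(n_e·A·√(4πDt)), where n_e·A is the pore area the mass is dissolved in.
√(4πDt) = √(4π × 0.471 × 967) = 75.65 m, so C_max = 22.6/(0.44 × 6.42 × 75.65) = 0.106 kg/m³.

0.106 kg/m³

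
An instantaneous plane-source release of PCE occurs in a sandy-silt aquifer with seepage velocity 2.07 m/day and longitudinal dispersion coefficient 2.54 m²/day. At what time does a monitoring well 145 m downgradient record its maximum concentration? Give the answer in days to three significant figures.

69.5 days

For the 1D instantaneous-source solution, setting ∂C/∂t = 0 at fixed x gives v²t² + 2Dt − x² = 0, so t = (√(D² + v²x²) − D)/v².
√(D² + v²x²) = √(2.54² + 2.07² × 145²) = 300.2; v² = 4.2849.
t = (300.2 − 2.54)/4.2849 = 69.5 days (vs. the pure-advection estimate x/v = 70.0 d).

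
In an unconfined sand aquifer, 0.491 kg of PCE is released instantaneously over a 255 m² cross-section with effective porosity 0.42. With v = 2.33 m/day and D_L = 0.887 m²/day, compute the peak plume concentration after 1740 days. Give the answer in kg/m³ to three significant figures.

3.29e-05 kg/m³

The peak of an instantaneous 1D plume sits at x = vt; there the Gaussian factor is 1 and C_max = M/(n_e·A·√(4πDt)), where n_e·A is the pore area the mass is dissolved in.
√(4πDt) = √(4π × 0.887 × 1740) = 139.3 m, so C_max = 0.491/(0.42 × 255 × 139.3) = 3.29e-05 kg/m³.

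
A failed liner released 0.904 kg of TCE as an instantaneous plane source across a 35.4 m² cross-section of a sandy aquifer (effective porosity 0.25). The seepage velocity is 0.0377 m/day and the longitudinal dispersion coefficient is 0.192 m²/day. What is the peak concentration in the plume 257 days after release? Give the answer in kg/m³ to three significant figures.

0.00410 kg/m³

The peak of an instantaneous 1D plume sits at x = vt; there the Gaussian factor is 1 and C_max = M/(n_e·A·√(4πDt)), where n_e·A is the pore area the mass is dissolved in.
√(4πDt) = √(4π × 0.192 × 257) = 24.90 m, so C_max = 0.904/(0.25 × 35.4 × 24.90) = 0.00410 kg/m³.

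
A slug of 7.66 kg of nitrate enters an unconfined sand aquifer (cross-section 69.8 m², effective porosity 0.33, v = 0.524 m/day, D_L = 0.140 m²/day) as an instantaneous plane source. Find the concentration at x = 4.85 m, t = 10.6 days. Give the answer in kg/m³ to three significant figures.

For an instantaneous plane source, C(x,t) = M/(n_e·A·√(4πDt)) · exp(−(x−vt)²/(4Dt)), with n_e·A the pore (flow) area.
Plume center vt = 0.524 × 10.6 = 5.5544 m, so the well at 4.85 m is 0.7044 m upgradient of the peak.
√(4πDt) = 4.318 m, giving peak height M/(n_e·A·√(4πDt)) = 7.66/(0.33 × 69.8 × 4.318) = 0.07702 kg/m³.
(x−vt)²/(4Dt) = (-0.7044)²/(4 × 0.140 × 10.6) = 0.08359; exp(−0.08359) = 0.9198.
C = 0.07702 × 0.9198 = 0.0708 kg/m³.

0.0708 kg/m³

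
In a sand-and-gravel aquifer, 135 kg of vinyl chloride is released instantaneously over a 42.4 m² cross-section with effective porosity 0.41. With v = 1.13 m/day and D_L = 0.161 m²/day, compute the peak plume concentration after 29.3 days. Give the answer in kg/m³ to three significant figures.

The peak of an instantaneous 1D plume sits at x = vt; there the Gaussian factor is 1 and C_max = M/(n_e·A·√(4πDt)), where n_e·A is the pore area the mass is dissolved in.
√(4πDt) = √(4π × 0.161 × 29.3) = 7.699 m, so C_max = 135/(0.41 × 42.4 × 7.699) = 1.01 kg/m³.

1.01 kg/m³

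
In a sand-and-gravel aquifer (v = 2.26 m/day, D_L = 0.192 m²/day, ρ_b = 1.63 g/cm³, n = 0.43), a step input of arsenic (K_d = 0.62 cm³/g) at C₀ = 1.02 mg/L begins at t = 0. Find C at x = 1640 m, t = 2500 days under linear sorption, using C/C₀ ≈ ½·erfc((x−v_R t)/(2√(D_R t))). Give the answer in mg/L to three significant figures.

Retardation factor R = 1 + ρ_b·K_d/n = 1 + 1.63 × 0.62/0.43 = 3.350.
Sorption retards both mechanisms: v_R = v/R = 0.6746 m/day, D_R = D/R = 0.05731 m²/day.
v_R·t = 0.6746 × 2500 = 1686.5 m; 2√(D_R t) = 23.94 m; argument = (1640 − 1686.5)/23.94 = -1.942.
C = C₀ × ½·erfc(-1.942) = 1.02 × 0.9970 = 1.02 mg/L.

1.02 mg/L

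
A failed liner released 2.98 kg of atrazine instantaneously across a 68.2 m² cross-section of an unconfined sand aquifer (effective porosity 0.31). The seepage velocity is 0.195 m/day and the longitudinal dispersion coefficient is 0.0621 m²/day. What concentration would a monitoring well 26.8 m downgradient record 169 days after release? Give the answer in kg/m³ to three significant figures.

For an instantaneous plane source, C(x,t) = M/(n_e·A·√(4πDt)) · exp(−(x−vt)²/(4Dt)), with n_e·A the pore (flow) area.
Plume center vt = 0.195 × 169 = 32.955 m, so the well at 26.8 m is 6.155 m upgradient of the peak.
√(4πDt) = 11.48 m, giving peak height M/(n_e·A·√(4πDt)) = 2.98/(0.31 × 68.2 × 11.48) = 0.01228 kg/m³.
(x−vt)²/(4Dt) = (-6.155)²/(4 × 0.0621 × 169) = 0.9024; exp(−0.9024) = 0.4056.
C = 0.01228 × 0.4056 = 0.00498 kg/m³.

0.00498 kg/m³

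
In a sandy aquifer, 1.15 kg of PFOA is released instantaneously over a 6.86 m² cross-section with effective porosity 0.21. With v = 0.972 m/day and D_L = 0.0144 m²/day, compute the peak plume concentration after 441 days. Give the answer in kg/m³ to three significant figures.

0.0894 kg/m³

The peak of an instantaneous 1D plume sits at x = vt; there the Gaussian factor is 1 and C_max = M/(n_e·A·√(4πDt)), where n_e·A is the pore area the mass is dissolved in.
√(4πDt) = √(4π × 0.0144 × 441) = 8.933 m, so C_max = 1.15/(0.21 × 6.86 × 8.933) = 0.0894 kg/m³.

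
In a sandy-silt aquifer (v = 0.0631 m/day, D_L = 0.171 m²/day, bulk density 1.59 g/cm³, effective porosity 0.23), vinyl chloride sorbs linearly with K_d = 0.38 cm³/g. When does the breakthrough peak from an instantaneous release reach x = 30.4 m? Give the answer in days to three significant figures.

Retardation factor R = 1 + ρ_b·K_d/n = 1 + 1.59 × 0.38/0.23 = 3.627.
Sorption retards both mechanisms: v_R = v/R = 0.01740 m/day, D_R = D/R = 0.04715 m²/day.
Peak time from v_R²t² + 2D_R t − x² = 0: t = (√(D_R² + v_R²x²) − D_R)/v_R².
√(D_R² + v_R²x²) = √(0.04715² + 0.01740² × 30.4²) = 0.5311; v_R² = 0.0003028.
t = (0.5311 − 0.04715)/0.0003028 = 1600 days.

1600 days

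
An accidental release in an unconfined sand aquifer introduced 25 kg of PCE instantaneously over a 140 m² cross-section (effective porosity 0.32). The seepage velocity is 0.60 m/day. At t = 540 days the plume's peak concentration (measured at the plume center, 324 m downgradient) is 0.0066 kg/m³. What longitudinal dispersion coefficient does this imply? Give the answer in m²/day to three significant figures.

1.05 m²/day

At the plume center C_max = M/(n_e·A·√(4πDt)), so D = M²/(4πt·(n_e·A·C_max)²).
n_e·A·C_max = 0.32 × 140 × 0.0066 = 0.2957 kg/m.
D = 25²/(4π × 540 × 0.2957²) = 1.05 m²/day.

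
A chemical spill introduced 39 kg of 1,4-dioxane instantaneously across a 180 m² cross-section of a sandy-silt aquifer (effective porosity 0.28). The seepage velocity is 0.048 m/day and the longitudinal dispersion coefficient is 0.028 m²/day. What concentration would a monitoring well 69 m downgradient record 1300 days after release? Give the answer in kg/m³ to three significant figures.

For an instantaneous plane source, C(x,t) = M/(n_e·A·√(4πDt)) · exp(−(x−vt)²/(4Dt)), with n_e·A the pore (flow) area.
Plume center vt = 0.048 × 1300 = 62.4 m, so the well at 69 m is 6.6 m downgradient of the peak.
√(4πDt) = 21.39 m, giving peak height M/(n_e·A·√(4πDt)) = 39/(0.28 × 180 × 21.39) = 0.03618 kg/m³.
(x−vt)²/(4Dt) = (6.6)²/(4 × 0.028 × 1300) = 0.2992; exp(−0.2992) = 0.7414.
C = 0.03618 × 0.7414 = 0.0268 kg/m³.

0.0268 kg/m³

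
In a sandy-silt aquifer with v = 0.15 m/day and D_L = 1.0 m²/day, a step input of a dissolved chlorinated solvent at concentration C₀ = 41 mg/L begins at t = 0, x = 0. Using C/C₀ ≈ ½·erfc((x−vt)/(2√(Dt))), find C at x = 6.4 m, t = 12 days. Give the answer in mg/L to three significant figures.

For a continuous step input, C/C₀ ≈ ½·erfc((x−vt)/(2√(Dt))).
vt = 0.15 × 12 = 1.8 m and 2√(Dt) = 2√(1.0 × 12) = 6.928 m.
Argument (x−vt)/(2√(Dt)) = (6.4 − 1.8)/6.928 = 0.6640; ½·erfc(0.6640) = 0.1739.
C = 41 × 0.1739 = 7.13 mg/L.

7.13 mg/L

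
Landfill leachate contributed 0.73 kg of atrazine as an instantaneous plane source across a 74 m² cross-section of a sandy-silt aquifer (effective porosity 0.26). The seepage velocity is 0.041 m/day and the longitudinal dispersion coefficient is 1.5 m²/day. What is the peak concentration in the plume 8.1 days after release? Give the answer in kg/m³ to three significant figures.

0.00307 kg/m³

The peak of an instantaneous 1D plume sits at x = vt; there the Gaussian factor is 1 and C_max = M/(n_e·A·√(4πDt)), where n_e·A is the pore area the mass is dissolved in.
√(4πDt) = √(4π × 1.5 × 8.1) = 12.36 m, so C_max = 0.73/(0.26 × 74 × 12.36) = 0.00307 kg/m³.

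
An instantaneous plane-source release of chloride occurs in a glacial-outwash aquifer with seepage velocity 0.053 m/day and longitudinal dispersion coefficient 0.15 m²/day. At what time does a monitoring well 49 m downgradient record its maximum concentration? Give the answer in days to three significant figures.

For the 1D instantaneous-source solution, setting ∂C/∂t = 0 at fixed x gives v²t² + 2Dt − x² = 0, so t = (√(D² + v²x²) − D)/v².
√(D² + v²x²) = √(0.15² + 0.053² × 49²) = 2.601; v² = 0.002809.
t = (2.601 − 0.15)/0.002809 = 873 days (vs. the pure-advection estimate x/v = 925 d).

873 days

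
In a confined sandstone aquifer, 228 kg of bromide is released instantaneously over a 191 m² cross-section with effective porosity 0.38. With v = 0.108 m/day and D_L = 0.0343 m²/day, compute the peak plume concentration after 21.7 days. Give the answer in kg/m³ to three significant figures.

The peak of an instantaneous 1D plume sits at x = vt; there the Gaussian factor is 1 and C_max = M/(n_e·A·√(4πDt)), where n_e·A is the pore area the mass is dissolved in.
√(4πDt) = √(4π × 0.0343 × 21.7) = 3.058 m, so C_max = 228/(0.38 × 191 × 3.058) = 1.03 kg/m³.

1.03 kg/m³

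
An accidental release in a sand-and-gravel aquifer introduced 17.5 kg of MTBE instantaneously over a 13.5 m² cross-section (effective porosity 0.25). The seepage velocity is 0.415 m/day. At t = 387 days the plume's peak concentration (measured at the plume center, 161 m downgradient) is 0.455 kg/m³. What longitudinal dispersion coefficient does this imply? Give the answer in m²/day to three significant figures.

At the plume center C_max = M/(n_e·A·√(4πDt)), so D = M²/(4πt·(n_e·A·C_max)²).
n_e·A·C_max = 0.25 × 13.5 × 0.455 = 1.536 kg/m.
D = 17.5²/(4π × 387 × 1.536²) = 0.0267 m²/day.

0.0267 m²/day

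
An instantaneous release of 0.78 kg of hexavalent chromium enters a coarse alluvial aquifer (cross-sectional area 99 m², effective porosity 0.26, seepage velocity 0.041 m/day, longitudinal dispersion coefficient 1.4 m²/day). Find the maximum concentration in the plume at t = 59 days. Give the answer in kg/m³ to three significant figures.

0.000941 kg/m³

The peak of an instantaneous 1D plume sits at x = vt; there the Gaussian factor is 1 and C_max = M/(n_e·A·√(4πDt)), where n_e·A is the pore area the mass is dissolved in.
√(4πDt) = √(4π × 1.4 × 59) = 32.22 m, so C_max = 0.78/(0.26 × 99 × 32.22) = 0.000941 kg/m³.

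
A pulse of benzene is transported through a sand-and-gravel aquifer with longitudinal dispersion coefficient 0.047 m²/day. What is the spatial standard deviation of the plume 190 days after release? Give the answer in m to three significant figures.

Dispersive spreading gives a Gaussian with σ² = 2Dt; advection only shifts the center.
σ = √(2 × 0.047 × 190) = 4.23 m.

4.23 m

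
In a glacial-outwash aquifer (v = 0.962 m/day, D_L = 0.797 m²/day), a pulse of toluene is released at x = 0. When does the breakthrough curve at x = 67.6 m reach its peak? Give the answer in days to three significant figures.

69.4 days

For the 1D instantaneous-source solution, setting ∂C/∂t = 0 at fixed x gives v²t² + 2Dt − x² = 0, so t = (√(D² + v²x²) − D)/v².
√(D² + v²x²) = √(0.797² + 0.962² × 67.6²) = 65.04; v² = 0.925444.
t = (65.04 − 0.797)/0.925444 = 69.4 days (vs. the pure-advection estimate x/v = 70.3 d).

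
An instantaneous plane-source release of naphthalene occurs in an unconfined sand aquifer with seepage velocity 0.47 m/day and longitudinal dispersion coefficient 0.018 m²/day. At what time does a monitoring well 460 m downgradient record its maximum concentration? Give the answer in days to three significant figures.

979 days

For the 1D instantaneous-source solution, setting ∂C/∂t = 0 at fixed x gives v²t² + 2Dt − x² = 0, so t = (√(D² + v²x²) − D)/v².
√(D² + v²x²) = √(0.018² + 0.47² × 460²) = 216.2; v² = 0.2209.
t = (216.2 − 0.018)/0.2209 = 979 days (vs. the pure-advection estimate x/v = 979 d).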